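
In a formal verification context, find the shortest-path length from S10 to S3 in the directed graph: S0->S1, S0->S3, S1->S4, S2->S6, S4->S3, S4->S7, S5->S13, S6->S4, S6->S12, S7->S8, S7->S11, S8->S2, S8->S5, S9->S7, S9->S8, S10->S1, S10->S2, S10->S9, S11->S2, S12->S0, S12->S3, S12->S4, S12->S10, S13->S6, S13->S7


BFS layer-by-layer from S10:
  dist 0: {S10}
  dist 1: {S1, S2, S9}
  dist 2: {S4, S6, S7, S8}
  dist 3: {S3, S5, S11, S12}
  -> S3 reached at distance 3
Shortest path length = 3

3


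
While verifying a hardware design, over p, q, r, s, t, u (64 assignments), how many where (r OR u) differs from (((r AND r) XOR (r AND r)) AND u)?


F1 = (r OR u)
F2 = (((r AND r) XOR (r AND r)) AND u)
Evaluate both on each of 64 rows (bits = p,q,r,s,t,u):
  row 0 [000000]: F1=0 F2=0 -> 0
  row 1 [000001]: F1=1 F2=0 (differ) -> 1
  row 2 [000010]: F1=0 F2=0 -> 0
  row 3 [000011]: F1=1 F2=0 (differ) -> 1
  row 4 [000100]: F1=0 F2=0 -> 0
  (every remaining row is evaluated the same way; all 64 results are listed next)
Full result column, 8 rows per line (p,q,r fixed per line; s,t,u runs 000..111 left to right):
  rows 0-7 [p,q,r=000]: 01010101  (ones: 4)
  rows 8-15 [p,q,r=001]: 11111111  (ones: 8)
  rows 16-23 [p,q,r=010]: 01010101  (ones: 4)
  rows 24-31 [p,q,r=011]: 11111111  (ones: 8)
  rows 32-39 [p,q,r=100]: 01010101  (ones: 4)
  rows 40-47 [p,q,r=101]: 11111111  (ones: 8)
  rows 48-55 [p,q,r=110]: 01010101  (ones: 4)
  rows 56-63 [p,q,r=111]: 11111111  (ones: 8)
Disagreements = 4+8+4+8+4+8+4+8 = 48

48


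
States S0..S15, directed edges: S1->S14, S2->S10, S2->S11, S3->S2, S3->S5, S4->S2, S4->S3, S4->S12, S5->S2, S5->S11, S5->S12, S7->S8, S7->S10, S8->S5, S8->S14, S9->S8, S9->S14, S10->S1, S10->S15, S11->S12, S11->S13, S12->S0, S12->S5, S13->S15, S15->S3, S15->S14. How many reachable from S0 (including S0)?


BFS from S0:
  layer 0: {S0}
Reachable set: {S0}
Count = 1

1


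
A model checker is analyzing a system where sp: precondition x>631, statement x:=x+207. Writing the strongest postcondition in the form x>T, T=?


Formula: sp(P, x:=E) = exists old_x. (x = E[old_x/x]) AND P[old_x/x] (old_x is the value of x before the assignment; eliminate old_x by solving x = E[old_x/x] for old_x)
Step 1: Precondition P: x>631, i.e. old_x > 631
Step 2: Assignment gives x = old_x + 207, so old_x = x - 207
Step 3: Substitute into P: x - 207 > 631
Step 4: Simplify: x > 631+207 = 838

838


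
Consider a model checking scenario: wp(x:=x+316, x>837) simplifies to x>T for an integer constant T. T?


Formula: wp(x:=E, P) = P[E/x] (substitute E for x in postcondition)
Step 1: Postcondition: x>837
Step 2: Substitute x+316 for x: x+316>837
Step 3: Solve for x: x > 837-316 = 521

521


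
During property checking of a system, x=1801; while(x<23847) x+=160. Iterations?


Step 1: x goes from 1801 toward 23847 by 160; the body runs while x<23847, so iterations = ceil((bound-start)/step)
Step 2: Distance=22046
Step 3: ceil(22046/160)=138

138


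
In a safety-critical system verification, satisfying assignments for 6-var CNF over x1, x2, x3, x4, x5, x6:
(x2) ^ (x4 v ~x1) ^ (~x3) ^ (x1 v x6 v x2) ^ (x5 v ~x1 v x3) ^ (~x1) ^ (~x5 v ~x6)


CNF with 7 clauses over 6 vars (64 assignments).
An assignment satisfies CNF iff every clause has >=1 true literal.
Check each row (bits = x1,x2,x3,x4,x5,x6; clause T/F shown):
  row 0 [000000]: clauses=FTTFTTT -> 0
  row 1 [000001]: clauses=FTTTTTT -> 0
  row 2 [000010]: clauses=FTTFTTT -> 0
  row 3 [000011]: clauses=FTTTTTF -> 0
  row 4 [000100]: clauses=FTTFTTT -> 0
  (every remaining row is evaluated the same way; all 64 results are listed next)
Full result column, 8 rows per line (x1,x2,x3 fixed per line; x4,x5,x6 runs 000..111 left to right):
  rows 0-7 [x1,x2,x3=000]: 00000000  (ones: 0)
  rows 8-15 [x1,x2,x3=001]: 00000000  (ones: 0)
  rows 16-23 [x1,x2,x3=010]: 11101110  (ones: 6)
  rows 24-31 [x1,x2,x3=011]: 00000000  (ones: 0)
  rows 32-39 [x1,x2,x3=100]: 00000000  (ones: 0)
  rows 40-47 [x1,x2,x3=101]: 00000000  (ones: 0)
  rows 48-55 [x1,x2,x3=110]: 00000000  (ones: 0)
  rows 56-63 [x1,x2,x3=111]: 00000000  (ones: 0)
Satisfying assignments = 0+0+6+0+0+0+0+0 = 6

6


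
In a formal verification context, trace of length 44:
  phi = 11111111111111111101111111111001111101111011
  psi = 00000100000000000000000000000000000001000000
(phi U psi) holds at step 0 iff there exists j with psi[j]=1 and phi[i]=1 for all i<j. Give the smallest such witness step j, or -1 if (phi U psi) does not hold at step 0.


(phi U psi) at 0: need smallest j with psi[j]=1 and phi[i]=1 for all i in [0,j).
Scan from step 0:
  step 0: phi=1, psi=0 -> continue
  step 1: phi=1, psi=0 -> continue
  step 2: phi=1, psi=0 -> continue
  step 3: phi=1, psi=0 -> continue
  step 5: psi=1 and phi held for [0,5) -> witness found
Witness step = 5

5


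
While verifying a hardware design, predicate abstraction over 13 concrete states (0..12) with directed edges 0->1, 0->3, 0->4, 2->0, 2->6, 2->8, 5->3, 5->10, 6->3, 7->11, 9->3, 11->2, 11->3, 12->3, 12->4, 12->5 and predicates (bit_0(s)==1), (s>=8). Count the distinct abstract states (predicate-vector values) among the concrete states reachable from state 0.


BFS from 0:
Concrete reachable: {0, 1, 3, 4}
Abstract via predicates (bit_0(s)==1), (s>=8):
  (0,0) <- {0, 4}
  (1,0) <- {1, 3}
Distinct abstract states = 2

2


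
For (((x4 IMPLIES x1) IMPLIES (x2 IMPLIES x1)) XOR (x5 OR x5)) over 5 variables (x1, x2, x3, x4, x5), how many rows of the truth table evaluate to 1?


Formula: (((x4 IMPLIES x1) IMPLIES (x2 IMPLIES x1)) XOR (x5 OR x5)) over 5 vars (32 rows)
Evaluate each row (x1, x2, x3, x4, x5 as bits, MSB first):
  row 0 [00000]: (((0 IMPLIES 0) IMPLIES (0 IMPLIES 0)) XOR (0 OR 0)) -> 1
  row 1 [00001]: (((0 IMPLIES 0) IMPLIES (0 IMPLIES 0)) XOR (1 OR 1)) -> 0
  row 2 [00010]: (((1 IMPLIES 0) IMPLIES (0 IMPLIES 0)) XOR (0 OR 0)) -> 1
  row 3 [00011]: (((1 IMPLIES 0) IMPLIES (0 IMPLIES 0)) XOR (1 OR 1)) -> 0
  row 4 [00100]: (((0 IMPLIES 0) IMPLIES (0 IMPLIES 0)) XOR (0 OR 0)) -> 1
  row 5 [00101]: (((0 IMPLIES 0) IMPLIES (0 IMPLIES 0)) XOR (1 OR 1)) -> 0
  row 6 [00110]: (((1 IMPLIES 0) IMPLIES (0 IMPLIES 0)) XOR (0 OR 0)) -> 1
  row 7 [00111]: (((1 IMPLIES 0) IMPLIES (0 IMPLIES 0)) XOR (1 OR 1)) -> 0
  row 8 [01000]: (((0 IMPLIES 0) IMPLIES (1 IMPLIES 0)) XOR (0 OR 0)) -> 0
  row 9 [01001]: (((0 IMPLIES 0) IMPLIES (1 IMPLIES 0)) XOR (1 OR 1)) -> 1
  row 10 [01010]: (((1 IMPLIES 0) IMPLIES (1 IMPLIES 0)) XOR (0 OR 0)) -> 1
  row 11 [01011]: (((1 IMPLIES 0) IMPLIES (1 IMPLIES 0)) XOR (1 OR 1)) -> 0
  row 12 [01100]: (((0 IMPLIES 0) IMPLIES (1 IMPLIES 0)) XOR (0 OR 0)) -> 0
  row 13 [01101]: (((0 IMPLIES 0) IMPLIES (1 IMPLIES 0)) XOR (1 OR 1)) -> 1
  row 14 [01110]: (((1 IMPLIES 0) IMPLIES (1 IMPLIES 0)) XOR (0 OR 0)) -> 1
  row 15 [01111]: (((1 IMPLIES 0) IMPLIES (1 IMPLIES 0)) XOR (1 OR 1)) -> 0
  row 16 [10000]: (((0 IMPLIES 1) IMPLIES (0 IMPLIES 1)) XOR (0 OR 0)) -> 1
  row 17 [10001]: (((0 IMPLIES 1) IMPLIES (0 IMPLIES 1)) XOR (1 OR 1)) -> 0
  row 18 [10010]: (((1 IMPLIES 1) IMPLIES (0 IMPLIES 1)) XOR (0 OR 0)) -> 1
  row 19 [10011]: (((1 IMPLIES 1) IMPLIES (0 IMPLIES 1)) XOR (1 OR 1)) -> 0
  row 20 [10100]: (((0 IMPLIES 1) IMPLIES (0 IMPLIES 1)) XOR (0 OR 0)) -> 1
  row 21 [10101]: (((0 IMPLIES 1) IMPLIES (0 IMPLIES 1)) XOR (1 OR 1)) -> 0
  row 22 [10110]: (((1 IMPLIES 1) IMPLIES (0 IMPLIES 1)) XOR (0 OR 0)) -> 1
  row 23 [10111]: (((1 IMPLIES 1) IMPLIES (0 IMPLIES 1)) XOR (1 OR 1)) -> 0
  row 24 [11000]: (((0 IMPLIES 1) IMPLIES (1 IMPLIES 1)) XOR (0 OR 0)) -> 1
  row 25 [11001]: (((0 IMPLIES 1) IMPLIES (1 IMPLIES 1)) XOR (1 OR 1)) -> 0
  row 26 [11010]: (((1 IMPLIES 1) IMPLIES (1 IMPLIES 1)) XOR (0 OR 0)) -> 1
  row 27 [11011]: (((1 IMPLIES 1) IMPLIES (1 IMPLIES 1)) XOR (1 OR 1)) -> 0
  row 28 [11100]: (((0 IMPLIES 1) IMPLIES (1 IMPLIES 1)) XOR (0 OR 0)) -> 1
  row 29 [11101]: (((0 IMPLIES 1) IMPLIES (1 IMPLIES 1)) XOR (1 OR 1)) -> 0
  row 30 [11110]: (((1 IMPLIES 1) IMPLIES (1 IMPLIES 1)) XOR (0 OR 0)) -> 1
  row 31 [11111]: (((1 IMPLIES 1) IMPLIES (1 IMPLIES 1)) XOR (1 OR 1)) -> 0
Full result column, 8 rows per line (x1,x2 fixed per line; x3,x4,x5 runs 000..111 left to right):
  rows 0-7 [x1,x2=00]: 10101010  (ones: 4)
  rows 8-15 [x1,x2=01]: 01100110  (ones: 4)
  rows 16-23 [x1,x2=10]: 10101010  (ones: 4)
  rows 24-31 [x1,x2=11]: 10101010  (ones: 4)
Count of 1-rows = 4+4+4+4 = 16

16


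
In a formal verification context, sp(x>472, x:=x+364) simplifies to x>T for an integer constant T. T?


Formula: sp(P, x:=E) = exists old_x. (x = E[old_x/x]) AND P[old_x/x] (old_x is the value of x before the assignment; eliminate old_x by solving x = E[old_x/x] for old_x)
Step 1: Precondition P: x>472, i.e. old_x > 472
Step 2: Assignment gives x = old_x + 364, so old_x = x - 364
Step 3: Substitute into P: x - 364 > 472
Step 4: Simplify: x > 472+364 = 836

836


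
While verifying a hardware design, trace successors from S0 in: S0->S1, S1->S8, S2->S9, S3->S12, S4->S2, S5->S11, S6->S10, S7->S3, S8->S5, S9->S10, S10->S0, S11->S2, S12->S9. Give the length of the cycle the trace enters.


Trace from S0 until a state repeats:
  S0 -> S1 -> S8 -> S5 -> S11 -> S2 -> S9 -> S10 -> S0
S0 first seen at step 0, revisited at step 8.
Cycle length = 8 - 0 = 8

8


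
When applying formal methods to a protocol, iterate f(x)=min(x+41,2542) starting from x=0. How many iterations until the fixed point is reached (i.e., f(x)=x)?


Step 1: x=0, cap=2542, increment=41
Step 2: x grows by 41 each step until capped at 2542; fixed point is x=2542
Step 3: iterations = ceil(2542/41) = 62

62


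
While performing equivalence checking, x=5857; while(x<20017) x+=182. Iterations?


Step 1: x goes from 5857 toward 20017 by 182; the body runs while x<20017, so iterations = ceil((bound-start)/step)
Step 2: Distance=14160
Step 3: ceil(14160/182)=78

78


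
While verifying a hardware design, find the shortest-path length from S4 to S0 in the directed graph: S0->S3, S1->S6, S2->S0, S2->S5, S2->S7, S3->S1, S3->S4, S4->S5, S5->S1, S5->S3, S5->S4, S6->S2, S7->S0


BFS layer-by-layer from S4:
  dist 0: {S4}
  dist 1: {S5}
  dist 2: {S1, S3}
  dist 3: {S6}
  dist 4: {S2}
  dist 5: {S0, S7}
  -> S0 reached at distance 5
Shortest path length = 5

5


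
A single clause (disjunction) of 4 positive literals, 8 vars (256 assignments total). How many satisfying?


Step 1: Total=2^8=256
Step 2: Unsat when all 4 false: 2^4=16
Step 3: Sat=256-16=240

240


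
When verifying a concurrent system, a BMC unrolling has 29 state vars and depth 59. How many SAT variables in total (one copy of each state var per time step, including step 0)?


BMC unrolls to depth k, creating one copy of each state var for steps 0..k.
Step count = 59 + 1 = 60 (steps 0 through 59)
Vars per step = 29
Total = 29 * 60 = 1740

1740


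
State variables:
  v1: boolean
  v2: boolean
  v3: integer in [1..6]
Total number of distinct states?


State space = product of domain sizes of all variables.
Domain sizes:
  v1 (boolean): 2
  v2 (boolean): 2
  v3 (integer in [1..6]): 6
Product = 2 * 2 * 6 = 24

24


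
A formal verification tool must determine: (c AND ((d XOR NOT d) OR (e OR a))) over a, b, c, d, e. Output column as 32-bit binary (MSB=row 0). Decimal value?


Formula: (c AND ((d XOR NOT d) OR (e OR a))) over a, b, c, d, e (32 rows)
Evaluate each row (bits = a,b,c,d,e, MSB first):
  row 0 [00000]: (0 AND ((0 XOR NOT 0) OR (0 OR 0))) -> 0
  row 1 [00001]: (0 AND ((0 XOR NOT 0) OR (1 OR 0))) -> 0
  row 2 [00010]: (0 AND ((1 XOR NOT 1) OR (0 OR 0))) -> 0
  row 3 [00011]: (0 AND ((1 XOR NOT 1) OR (1 OR 0))) -> 0
  row 4 [00100]: (1 AND ((0 XOR NOT 0) OR (0 OR 0))) -> 1
  row 5 [00101]: (1 AND ((0 XOR NOT 0) OR (1 OR 0))) -> 1
  row 6 [00110]: (1 AND ((1 XOR NOT 1) OR (0 OR 0))) -> 1
  row 7 [00111]: (1 AND ((1 XOR NOT 1) OR (1 OR 0))) -> 1
  row 8 [01000]: (0 AND ((0 XOR NOT 0) OR (0 OR 0))) -> 0
  row 9 [01001]: (0 AND ((0 XOR NOT 0) OR (1 OR 0))) -> 0
  row 10 [01010]: (0 AND ((1 XOR NOT 1) OR (0 OR 0))) -> 0
  row 11 [01011]: (0 AND ((1 XOR NOT 1) OR (1 OR 0))) -> 0
  row 12 [01100]: (1 AND ((0 XOR NOT 0) OR (0 OR 0))) -> 1
  row 13 [01101]: (1 AND ((0 XOR NOT 0) OR (1 OR 0))) -> 1
  row 14 [01110]: (1 AND ((1 XOR NOT 1) OR (0 OR 0))) -> 1
  row 15 [01111]: (1 AND ((1 XOR NOT 1) OR (1 OR 0))) -> 1
  row 16 [10000]: (0 AND ((0 XOR NOT 0) OR (0 OR 1))) -> 0
  row 17 [10001]: (0 AND ((0 XOR NOT 0) OR (1 OR 1))) -> 0
  row 18 [10010]: (0 AND ((1 XOR NOT 1) OR (0 OR 1))) -> 0
  row 19 [10011]: (0 AND ((1 XOR NOT 1) OR (1 OR 1))) -> 0
  row 20 [10100]: (1 AND ((0 XOR NOT 0) OR (0 OR 1))) -> 1
  row 21 [10101]: (1 AND ((0 XOR NOT 0) OR (1 OR 1))) -> 1
  row 22 [10110]: (1 AND ((1 XOR NOT 1) OR (0 OR 1))) -> 1
  row 23 [10111]: (1 AND ((1 XOR NOT 1) OR (1 OR 1))) -> 1
  row 24 [11000]: (0 AND ((0 XOR NOT 0) OR (0 OR 1))) -> 0
  row 25 [11001]: (0 AND ((0 XOR NOT 0) OR (1 OR 1))) -> 0
  row 26 [11010]: (0 AND ((1 XOR NOT 1) OR (0 OR 1))) -> 0
  row 27 [11011]: (0 AND ((1 XOR NOT 1) OR (1 OR 1))) -> 0
  row 28 [11100]: (1 AND ((0 XOR NOT 0) OR (0 OR 1))) -> 1
  row 29 [11101]: (1 AND ((0 XOR NOT 0) OR (1 OR 1))) -> 1
  row 30 [11110]: (1 AND ((1 XOR NOT 1) OR (0 OR 1))) -> 1
  row 31 [11111]: (1 AND ((1 XOR NOT 1) OR (1 OR 1))) -> 1
Full result column, 4 rows per line (a,b,c fixed per line; d,e runs 00..11 left to right):
  rows 0-3 [a,b,c=000]: 0000  = hex 0
  rows 4-7 [a,b,c=001]: 1111  = hex F
  rows 8-11 [a,b,c=010]: 0000  = hex 0
  rows 12-15 [a,b,c=011]: 1111  = hex F
  rows 16-19 [a,b,c=100]: 0000  = hex 0
  rows 20-23 [a,b,c=101]: 1111  = hex F
  rows 24-27 [a,b,c=110]: 0000  = hex 0
  rows 28-31 [a,b,c=111]: 1111  = hex F
Output column (row 0 .. row 31) = 00001111000011110000111100001111
Output column grouped in 4s = 0000 1111 0000 1111 0000 1111 0000 1111 = 0x0F0F0F0F
Convert to decimal digit by digit (value = value*16 + digit):
  0 -> 0
  0*16 + 15 (F) = 15
  15*16 + 0 = 240
  240*16 + 15 (F) = 3855
  3855*16 + 0 = 61680
  61680*16 + 15 (F) = 986895
  986895*16 + 0 = 15790320
  15790320*16 + 15 (F) = 252645135
Decimal = 252645135

252645135


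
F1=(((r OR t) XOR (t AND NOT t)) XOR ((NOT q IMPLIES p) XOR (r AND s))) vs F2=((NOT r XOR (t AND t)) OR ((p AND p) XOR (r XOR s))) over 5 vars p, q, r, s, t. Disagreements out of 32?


F1 = (((r OR t) XOR (t AND NOT t)) XOR ((NOT q IMPLIES p) XOR (r AND s)))
F2 = ((NOT r XOR (t AND t)) OR ((p AND p) XOR (r XOR s)))
Evaluate both on each of 32 rows (bits = p,q,r,s,t):
  row 0 [00000]: F1=0 F2=1 (differ) -> 1
  row 1 [00001]: F1=1 F2=0 (differ) -> 1
  row 2 [00010]: F1=0 F2=1 (differ) -> 1
  row 3 [00011]: F1=1 F2=1 -> 0
  row 4 [00100]: F1=1 F2=1 -> 0
  row 5 [00101]: F1=1 F2=1 -> 0
  row 6 [00110]: F1=0 F2=0 -> 0
  row 7 [00111]: F1=0 F2=1 (differ) -> 1
  row 8 [01000]: F1=1 F2=1 -> 0
  row 9 [01001]: F1=0 F2=0 -> 0
  row 10 [01010]: F1=1 F2=1 -> 0
  row 11 [01011]: F1=0 F2=1 (differ) -> 1
  row 12 [01100]: F1=0 F2=1 (differ) -> 1
  row 13 [01101]: F1=0 F2=1 (differ) -> 1
  row 14 [01110]: F1=1 F2=0 (differ) -> 1
  row 15 [01111]: F1=1 F2=1 -> 0
  row 16 [10000]: F1=1 F2=1 -> 0
  row 17 [10001]: F1=0 F2=1 (differ) -> 1
  row 18 [10010]: F1=1 F2=1 -> 0
  row 19 [10011]: F1=0 F2=0 -> 0
  row 20 [10100]: F1=0 F2=0 -> 0
  row 21 [10101]: F1=0 F2=1 (differ) -> 1
  row 22 [10110]: F1=1 F2=1 -> 0
  row 23 [10111]: F1=1 F2=1 -> 0
  row 24 [11000]: F1=1 F2=1 -> 0
  row 25 [11001]: F1=0 F2=1 (differ) -> 1
  row 26 [11010]: F1=1 F2=1 -> 0
  row 27 [11011]: F1=0 F2=0 -> 0
  row 28 [11100]: F1=0 F2=0 -> 0
  row 29 [11101]: F1=0 F2=1 (differ) -> 1
  row 30 [11110]: F1=1 F2=1 -> 0
  row 31 [11111]: F1=1 F2=1 -> 0
Full result column, 8 rows per line (p,q fixed per line; r,s,t runs 000..111 left to right):
  rows 0-7 [p,q=00]: 11100001  (ones: 4)
  rows 8-15 [p,q=01]: 00011110  (ones: 4)
  rows 16-23 [p,q=10]: 01000100  (ones: 2)
  rows 24-31 [p,q=11]: 01000100  (ones: 2)
Disagreements = 4+4+2+2 = 12

12


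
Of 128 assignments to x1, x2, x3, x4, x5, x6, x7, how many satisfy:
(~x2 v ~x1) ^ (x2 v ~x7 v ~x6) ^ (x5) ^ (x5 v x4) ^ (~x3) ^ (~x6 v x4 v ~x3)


CNF with 6 clauses over 7 vars (128 assignments).
An assignment satisfies CNF iff every clause has >=1 true literal.
Check each row (bits = x1,x2,x3,x4,x5,x6,x7; clause T/F shown):
  row 0 [0000000]: clauses=TTFFTT -> 0
  row 1 [0000001]: clauses=TTFFTT -> 0
  row 2 [0000010]: clauses=TTFFTT -> 0
  row 3 [0000011]: clauses=TFFFTT -> 0
  row 4 [0000100]: clauses=TTTTTT -> 1
  (every remaining row is evaluated the same way; all 128 results are listed next)
Full result column, 8 rows per line (x1,x2,x3,x4 fixed per line; x5,x6,x7 runs 000..111 left to right):
  rows 0-7 [x1,x2,x3,x4=0000]: 00001110  (ones: 3)
  rows 8-15 [x1,x2,x3,x4=0001]: 00001110  (ones: 3)
  rows 16-23 [x1,x2,x3,x4=0010]: 00000000  (ones: 0)
  rows 24-31 [x1,x2,x3,x4=0011]: 00000000  (ones: 0)
  rows 32-39 [x1,x2,x3,x4=0100]: 00001111  (ones: 4)
  rows 40-47 [x1,x2,x3,x4=0101]: 00001111  (ones: 4)
  rows 48-55 [x1,x2,x3,x4=0110]: 00000000  (ones: 0)
  rows 56-63 [x1,x2,x3,x4=0111]: 00000000  (ones: 0)
  rows 64-71 [x1,x2,x3,x4=1000]: 00001110  (ones: 3)
  rows 72-79 [x1,x2,x3,x4=1001]: 00001110  (ones: 3)
  rows 80-87 [x1,x2,x3,x4=1010]: 00000000  (ones: 0)
  rows 88-95 [x1,x2,x3,x4=1011]: 00000000  (ones: 0)
  rows 96-103 [x1,x2,x3,x4=1100]: 00000000  (ones: 0)
  rows 104-111 [x1,x2,x3,x4=1101]: 00000000  (ones: 0)
  rows 112-119 [x1,x2,x3,x4=1110]: 00000000  (ones: 0)
  rows 120-127 [x1,x2,x3,x4=1111]: 00000000  (ones: 0)
Satisfying assignments = 3+3+0+0+4+4+0+0+3+3+0+0+0+0+0+0 = 20

20


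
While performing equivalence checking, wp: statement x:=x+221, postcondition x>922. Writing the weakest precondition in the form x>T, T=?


Formula: wp(x:=E, P) = P[E/x] (substitute E for x in postcondition)
Step 1: Postcondition: x>922
Step 2: Substitute x+221 for x: x+221>922
Step 3: Solve for x: x > 922-221 = 701

701


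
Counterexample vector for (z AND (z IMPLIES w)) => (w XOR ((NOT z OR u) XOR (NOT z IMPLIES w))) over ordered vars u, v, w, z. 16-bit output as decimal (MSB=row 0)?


F1 = (z AND (z IMPLIES w))
F2 = (w XOR ((NOT z OR u) XOR (NOT z IMPLIES w)))
Counterexample to F1=>F2 is where F1=1 and F2=0.
Evaluate each row (bits = u,v,w,z, MSB first):
  row 0 [0000]: F1=0 F2=1 -> F1&~F2 -> 0
  row 1 [0001]: F1=0 F2=1 -> F1&~F2 -> 0
  row 2 [0010]: F1=0 F2=1 -> F1&~F2 -> 0
  row 3 [0011]: F1=1 F2=0 -> F1&~F2 -> 1
  row 4 [0100]: F1=0 F2=1 -> F1&~F2 -> 0
  row 5 [0101]: F1=0 F2=1 -> F1&~F2 -> 0
  row 6 [0110]: F1=0 F2=1 -> F1&~F2 -> 0
  row 7 [0111]: F1=1 F2=0 -> F1&~F2 -> 1
  row 8 [1000]: F1=0 F2=1 -> F1&~F2 -> 0
  row 9 [1001]: F1=0 F2=0 -> F1&~F2 -> 0
  row 10 [1010]: F1=0 F2=1 -> F1&~F2 -> 0
  row 11 [1011]: F1=1 F2=1 -> F1&~F2 -> 0
  row 12 [1100]: F1=0 F2=1 -> F1&~F2 -> 0
  row 13 [1101]: F1=0 F2=0 -> F1&~F2 -> 0
  row 14 [1110]: F1=0 F2=1 -> F1&~F2 -> 0
  row 15 [1111]: F1=1 F2=1 -> F1&~F2 -> 0
Full result column, 4 rows per line (u,v fixed per line; w,z runs 00..11 left to right):
  rows 0-3 [u,v=00]: 0001  = hex 1
  rows 4-7 [u,v=01]: 0001  = hex 1
  rows 8-11 [u,v=10]: 0000  = hex 0
  rows 12-15 [u,v=11]: 0000  = hex 0
Counterexample vector (row 0 .. row 15) = 0001000100000000
Output column grouped in 4s = 0001 0001 0000 0000 = 0x1100
Convert to decimal digit by digit (value = value*16 + digit):
  1 -> 1
  1*16 + 1 = 17
  17*16 + 0 = 272
  272*16 + 0 = 4352
Decimal = 4352

4352


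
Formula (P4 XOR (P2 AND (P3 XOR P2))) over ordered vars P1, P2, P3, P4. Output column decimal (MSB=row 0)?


Formula: (P4 XOR (P2 AND (P3 XOR P2))) over P1, P2, P3, P4 (16 rows)
Evaluate each row (bits = P1,P2,P3,P4, MSB first):
  row 0 [0000]: (0 XOR (0 AND (0 XOR 0))) -> 0
  row 1 [0001]: (1 XOR (0 AND (0 XOR 0))) -> 1
  row 2 [0010]: (0 XOR (0 AND (1 XOR 0))) -> 0
  row 3 [0011]: (1 XOR (0 AND (1 XOR 0))) -> 1
  row 4 [0100]: (0 XOR (1 AND (0 XOR 1))) -> 1
  row 5 [0101]: (1 XOR (1 AND (0 XOR 1))) -> 0
  row 6 [0110]: (0 XOR (1 AND (1 XOR 1))) -> 0
  row 7 [0111]: (1 XOR (1 AND (1 XOR 1))) -> 1
  row 8 [1000]: (0 XOR (0 AND (0 XOR 0))) -> 0
  row 9 [1001]: (1 XOR (0 AND (0 XOR 0))) -> 1
  row 10 [1010]: (0 XOR (0 AND (1 XOR 0))) -> 0
  row 11 [1011]: (1 XOR (0 AND (1 XOR 0))) -> 1
  row 12 [1100]: (0 XOR (1 AND (0 XOR 1))) -> 1
  row 13 [1101]: (1 XOR (1 AND (0 XOR 1))) -> 0
  row 14 [1110]: (0 XOR (1 AND (1 XOR 1))) -> 0
  row 15 [1111]: (1 XOR (1 AND (1 XOR 1))) -> 1
Full result column, 4 rows per line (P1,P2 fixed per line; P3,P4 runs 00..11 left to right):
  rows 0-3 [P1,P2=00]: 0101  = hex 5
  rows 4-7 [P1,P2=01]: 1001  = hex 9
  rows 8-11 [P1,P2=10]: 0101  = hex 5
  rows 12-15 [P1,P2=11]: 1001  = hex 9
Output column (row 0 .. row 15) = 0101100101011001
Output column grouped in 4s = 0101 1001 0101 1001 = 0x5959
Convert to decimal digit by digit (value = value*16 + digit):
  5 -> 5
  5*16 + 9 = 89
  89*16 + 5 = 1429
  1429*16 + 9 = 22873
Decimal = 22873

22873


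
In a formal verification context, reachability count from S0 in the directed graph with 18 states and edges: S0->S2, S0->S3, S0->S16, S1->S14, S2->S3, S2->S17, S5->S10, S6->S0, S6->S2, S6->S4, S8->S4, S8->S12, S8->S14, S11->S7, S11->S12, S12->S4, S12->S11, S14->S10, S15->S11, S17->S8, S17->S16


BFS from S0:
  layer 0: {S0}
  layer 1: {S2, S3, S16}
  layer 2: {S17}
  layer 3: {S8}
  layer 4: {S4, S12, S14}
  layer 5: {S10, S11}
  layer 6: {S7}
Reachable set: {S0, S2, S3, S4, S7, S8, S10, S11, S12, S14, S16, S17}
Count = 12

12


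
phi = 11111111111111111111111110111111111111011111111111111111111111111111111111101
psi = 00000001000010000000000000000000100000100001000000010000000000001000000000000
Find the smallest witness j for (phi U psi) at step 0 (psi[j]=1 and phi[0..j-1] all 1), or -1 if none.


(phi U psi) at 0: need smallest j with psi[j]=1 and phi[i]=1 for all i in [0,j).
Scan from step 0:
  step 0: phi=1, psi=0 -> continue
  step 1: phi=1, psi=0 -> continue
  step 2: phi=1, psi=0 -> continue
  step 3: phi=1, psi=0 -> continue
  step 7: psi=1 and phi held for [0,7) -> witness found
Witness step = 7

7


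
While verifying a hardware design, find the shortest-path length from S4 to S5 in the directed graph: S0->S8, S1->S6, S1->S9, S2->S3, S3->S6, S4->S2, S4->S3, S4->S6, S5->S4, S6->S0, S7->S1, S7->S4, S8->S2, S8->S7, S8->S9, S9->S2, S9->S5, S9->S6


BFS layer-by-layer from S4:
  dist 0: {S4}
  dist 1: {S2, S3, S6}
  dist 2: {S0}
  dist 3: {S8}
  dist 4: {S7, S9}
  dist 5: {S1, S5}
  -> S5 reached at distance 5
Shortest path length = 5

5


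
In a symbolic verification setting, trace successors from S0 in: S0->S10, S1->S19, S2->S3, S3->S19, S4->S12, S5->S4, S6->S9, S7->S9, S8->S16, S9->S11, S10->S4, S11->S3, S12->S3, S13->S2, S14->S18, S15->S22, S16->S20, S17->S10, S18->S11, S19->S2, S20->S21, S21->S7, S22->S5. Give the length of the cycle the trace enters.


Trace from S0 until a state repeats:
  S0 -> S10 -> S4 -> S12 -> S3 -> S19 -> S2 -> S3
S3 first seen at step 4, revisited at step 7.
Cycle length = 7 - 4 = 3

3


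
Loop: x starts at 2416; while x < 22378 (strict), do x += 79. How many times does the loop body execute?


Step 1: x goes from 2416 toward 22378 by 79; the body runs while x<22378, so iterations = ceil((bound-start)/step)
Step 2: Distance=19962
Step 3: ceil(19962/79)=253

253


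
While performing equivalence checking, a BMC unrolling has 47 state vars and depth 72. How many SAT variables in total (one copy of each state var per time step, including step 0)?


BMC unrolls to depth k, creating one copy of each state var for steps 0..k.
Step count = 72 + 1 = 73 (steps 0 through 72)
Vars per step = 47
Total = 47 * 73 = 3431

3431


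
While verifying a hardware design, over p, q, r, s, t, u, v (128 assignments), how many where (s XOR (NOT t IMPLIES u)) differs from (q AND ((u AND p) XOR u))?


F1 = (s XOR (NOT t IMPLIES u))
F2 = (q AND ((u AND p) XOR u))
Evaluate both on each of 128 rows (bits = p,q,r,s,t,u,v):
  row 0 [0000000]: F1=0 F2=0 -> 0
  row 1 [0000001]: F1=0 F2=0 -> 0
  row 2 [0000010]: F1=1 F2=0 (differ) -> 1
  row 3 [0000011]: F1=1 F2=0 (differ) -> 1
  row 4 [0000100]: F1=1 F2=0 (differ) -> 1
  (every remaining row is evaluated the same way; all 128 results are listed next)
Full result column, 8 rows per line (p,q,r,s fixed per line; t,u,v runs 000..111 left to right):
  rows 0-7 [p,q,r,s=0000]: 00111111  (ones: 6)
  rows 8-15 [p,q,r,s=0001]: 11000000  (ones: 2)
  rows 16-23 [p,q,r,s=0010]: 00111111  (ones: 6)
  rows 24-31 [p,q,r,s=0011]: 11000000  (ones: 2)
  rows 32-39 [p,q,r,s=0100]: 00001100  (ones: 2)
  rows 40-47 [p,q,r,s=0101]: 11110011  (ones: 6)
  rows 48-55 [p,q,r,s=0110]: 00001100  (ones: 2)
  rows 56-63 [p,q,r,s=0111]: 11110011  (ones: 6)
  rows 64-71 [p,q,r,s=1000]: 00111111  (ones: 6)
  rows 72-79 [p,q,r,s=1001]: 11000000  (ones: 2)
  rows 80-87 [p,q,r,s=1010]: 00111111  (ones: 6)
  rows 88-95 [p,q,r,s=1011]: 11000000  (ones: 2)
  rows 96-103 [p,q,r,s=1100]: 00111111  (ones: 6)
  rows 104-111 [p,q,r,s=1101]: 11000000  (ones: 2)
  rows 112-119 [p,q,r,s=1110]: 00111111  (ones: 6)
  rows 120-127 [p,q,r,s=1111]: 11000000  (ones: 2)
Disagreements = 6+2+6+2+2+6+2+6+6+2+6+2+6+2+6+2 = 64

64


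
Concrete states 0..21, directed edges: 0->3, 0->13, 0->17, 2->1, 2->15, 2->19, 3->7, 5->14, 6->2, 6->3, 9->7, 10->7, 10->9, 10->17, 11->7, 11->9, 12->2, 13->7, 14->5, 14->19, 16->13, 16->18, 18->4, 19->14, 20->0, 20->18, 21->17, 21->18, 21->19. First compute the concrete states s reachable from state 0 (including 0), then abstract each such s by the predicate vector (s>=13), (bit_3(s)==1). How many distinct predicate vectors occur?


BFS from 0:
Concrete reachable: {0, 3, 7, 13, 17}
Abstract via predicates (s>=13), (bit_3(s)==1):
  (0,0) <- {0, 3, 7}
  (1,0) <- {17}
  (1,1) <- {13}
Distinct abstract states = 3

3


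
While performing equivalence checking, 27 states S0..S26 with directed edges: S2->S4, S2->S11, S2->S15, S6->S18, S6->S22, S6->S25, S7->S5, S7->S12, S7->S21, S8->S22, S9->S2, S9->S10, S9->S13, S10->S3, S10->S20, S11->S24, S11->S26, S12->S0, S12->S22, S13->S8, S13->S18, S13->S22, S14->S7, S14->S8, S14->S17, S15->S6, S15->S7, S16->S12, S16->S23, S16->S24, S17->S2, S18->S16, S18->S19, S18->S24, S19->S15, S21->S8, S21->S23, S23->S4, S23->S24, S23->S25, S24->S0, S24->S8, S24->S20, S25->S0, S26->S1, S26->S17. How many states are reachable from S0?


BFS from S0:
  layer 0: {S0}
Reachable set: {S0}
Count = 1

1


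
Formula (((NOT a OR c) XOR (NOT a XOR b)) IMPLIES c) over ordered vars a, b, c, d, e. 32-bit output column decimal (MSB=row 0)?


Formula: (((NOT a OR c) XOR (NOT a XOR b)) IMPLIES c) over a, b, c, d, e (32 rows)
Evaluate each row (bits = a,b,c,d,e, MSB first):
  row 0 [00000]: (((NOT 0 OR 0) XOR (NOT 0 XOR 0)) IMPLIES 0) -> 1
  row 1 [00001]: (((NOT 0 OR 0) XOR (NOT 0 XOR 0)) IMPLIES 0) -> 1
  row 2 [00010]: (((NOT 0 OR 0) XOR (NOT 0 XOR 0)) IMPLIES 0) -> 1
  row 3 [00011]: (((NOT 0 OR 0) XOR (NOT 0 XOR 0)) IMPLIES 0) -> 1
  row 4 [00100]: (((NOT 0 OR 1) XOR (NOT 0 XOR 0)) IMPLIES 1) -> 1
  row 5 [00101]: (((NOT 0 OR 1) XOR (NOT 0 XOR 0)) IMPLIES 1) -> 1
  row 6 [00110]: (((NOT 0 OR 1) XOR (NOT 0 XOR 0)) IMPLIES 1) -> 1
  row 7 [00111]: (((NOT 0 OR 1) XOR (NOT 0 XOR 0)) IMPLIES 1) -> 1
  row 8 [01000]: (((NOT 0 OR 0) XOR (NOT 0 XOR 1)) IMPLIES 0) -> 0
  row 9 [01001]: (((NOT 0 OR 0) XOR (NOT 0 XOR 1)) IMPLIES 0) -> 0
  row 10 [01010]: (((NOT 0 OR 0) XOR (NOT 0 XOR 1)) IMPLIES 0) -> 0
  row 11 [01011]: (((NOT 0 OR 0) XOR (NOT 0 XOR 1)) IMPLIES 0) -> 0
  row 12 [01100]: (((NOT 0 OR 1) XOR (NOT 0 XOR 1)) IMPLIES 1) -> 1
  row 13 [01101]: (((NOT 0 OR 1) XOR (NOT 0 XOR 1)) IMPLIES 1) -> 1
  row 14 [01110]: (((NOT 0 OR 1) XOR (NOT 0 XOR 1)) IMPLIES 1) -> 1
  row 15 [01111]: (((NOT 0 OR 1) XOR (NOT 0 XOR 1)) IMPLIES 1) -> 1
  row 16 [10000]: (((NOT 1 OR 0) XOR (NOT 1 XOR 0)) IMPLIES 0) -> 1
  row 17 [10001]: (((NOT 1 OR 0) XOR (NOT 1 XOR 0)) IMPLIES 0) -> 1
  row 18 [10010]: (((NOT 1 OR 0) XOR (NOT 1 XOR 0)) IMPLIES 0) -> 1
  row 19 [10011]: (((NOT 1 OR 0) XOR (NOT 1 XOR 0)) IMPLIES 0) -> 1
  row 20 [10100]: (((NOT 1 OR 1) XOR (NOT 1 XOR 0)) IMPLIES 1) -> 1
  row 21 [10101]: (((NOT 1 OR 1) XOR (NOT 1 XOR 0)) IMPLIES 1) -> 1
  row 22 [10110]: (((NOT 1 OR 1) XOR (NOT 1 XOR 0)) IMPLIES 1) -> 1
  row 23 [10111]: (((NOT 1 OR 1) XOR (NOT 1 XOR 0)) IMPLIES 1) -> 1
  row 24 [11000]: (((NOT 1 OR 0) XOR (NOT 1 XOR 1)) IMPLIES 0) -> 0
  row 25 [11001]: (((NOT 1 OR 0) XOR (NOT 1 XOR 1)) IMPLIES 0) -> 0
  row 26 [11010]: (((NOT 1 OR 0) XOR (NOT 1 XOR 1)) IMPLIES 0) -> 0
  row 27 [11011]: (((NOT 1 OR 0) XOR (NOT 1 XOR 1)) IMPLIES 0) -> 0
  row 28 [11100]: (((NOT 1 OR 1) XOR (NOT 1 XOR 1)) IMPLIES 1) -> 1
  row 29 [11101]: (((NOT 1 OR 1) XOR (NOT 1 XOR 1)) IMPLIES 1) -> 1
  row 30 [11110]: (((NOT 1 OR 1) XOR (NOT 1 XOR 1)) IMPLIES 1) -> 1
  row 31 [11111]: (((NOT 1 OR 1) XOR (NOT 1 XOR 1)) IMPLIES 1) -> 1
Full result column, 4 rows per line (a,b,c fixed per line; d,e runs 00..11 left to right):
  rows 0-3 [a,b,c=000]: 1111  = hex F
  rows 4-7 [a,b,c=001]: 1111  = hex F
  rows 8-11 [a,b,c=010]: 0000  = hex 0
  rows 12-15 [a,b,c=011]: 1111  = hex F
  rows 16-19 [a,b,c=100]: 1111  = hex F
  rows 20-23 [a,b,c=101]: 1111  = hex F
  rows 24-27 [a,b,c=110]: 0000  = hex 0
  rows 28-31 [a,b,c=111]: 1111  = hex F
Output column (row 0 .. row 31) = 11111111000011111111111100001111
Output column grouped in 4s = 1111 1111 0000 1111 1111 1111 0000 1111 = 0xFF0FFF0F
Convert to decimal digit by digit (value = value*16 + digit):
  F -> 15
  15*16 + 15 (F) = 255
  255*16 + 0 = 4080
  4080*16 + 15 (F) = 65295
  65295*16 + 15 (F) = 1044735
  1044735*16 + 15 (F) = 16715775
  16715775*16 + 0 = 267452400
  267452400*16 + 15 (F) = 4279238415
Decimal = 4279238415

4279238415


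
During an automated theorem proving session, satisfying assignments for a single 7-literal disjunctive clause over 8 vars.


Step 1: Total=2^8=256
Step 2: Unsat when all 7 false: 2^1=2
Step 3: Sat=256-2=254

254


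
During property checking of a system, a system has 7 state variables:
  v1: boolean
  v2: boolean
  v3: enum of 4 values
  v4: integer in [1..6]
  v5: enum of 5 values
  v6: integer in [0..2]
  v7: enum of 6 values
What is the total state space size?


State space = product of domain sizes of all variables.
Domain sizes:
  v1 (boolean): 2
  v2 (boolean): 2
  v3 (enum of 4 values): 4
  v4 (integer in [1..6]): 6
  v5 (enum of 5 values): 5
  v6 (integer in [0..2]): 3
  v7 (enum of 6 values): 6
Product = 2 * 2 * 4 * 6 * 5 * 3 * 6 = 8640

8640


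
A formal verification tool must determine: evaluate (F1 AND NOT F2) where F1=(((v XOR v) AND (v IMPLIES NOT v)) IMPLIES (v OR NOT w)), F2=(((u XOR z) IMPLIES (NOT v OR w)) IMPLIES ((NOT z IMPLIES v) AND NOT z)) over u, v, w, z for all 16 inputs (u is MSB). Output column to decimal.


F1 = (((v XOR v) AND (v IMPLIES NOT v)) IMPLIES (v OR NOT w))
F2 = (((u XOR z) IMPLIES (NOT v OR w)) IMPLIES ((NOT z IMPLIES v) AND NOT z))
Counterexample to F1=>F2 is where F1=1 and F2=0.
Evaluate each row (bits = u,v,w,z, MSB first):
  row 0 [0000]: F1=1 F2=0 -> F1&~F2 -> 1
  row 1 [0001]: F1=1 F2=0 -> F1&~F2 -> 1
  row 2 [0010]: F1=1 F2=0 -> F1&~F2 -> 1
  row 3 [0011]: F1=1 F2=0 -> F1&~F2 -> 1
  row 4 [0100]: F1=1 F2=1 -> F1&~F2 -> 0
  row 5 [0101]: F1=1 F2=1 -> F1&~F2 -> 0
  row 6 [0110]: F1=1 F2=1 -> F1&~F2 -> 0
  row 7 [0111]: F1=1 F2=0 -> F1&~F2 -> 1
  row 8 [1000]: F1=1 F2=0 -> F1&~F2 -> 1
  row 9 [1001]: F1=1 F2=0 -> F1&~F2 -> 1
  row 10 [1010]: F1=1 F2=0 -> F1&~F2 -> 1
  row 11 [1011]: F1=1 F2=0 -> F1&~F2 -> 1
  row 12 [1100]: F1=1 F2=1 -> F1&~F2 -> 0
  row 13 [1101]: F1=1 F2=0 -> F1&~F2 -> 1
  row 14 [1110]: F1=1 F2=1 -> F1&~F2 -> 0
  row 15 [1111]: F1=1 F2=0 -> F1&~F2 -> 1
Full result column, 4 rows per line (u,v fixed per line; w,z runs 00..11 left to right):
  rows 0-3 [u,v=00]: 1111  = hex F
  rows 4-7 [u,v=01]: 0001  = hex 1
  rows 8-11 [u,v=10]: 1111  = hex F
  rows 12-15 [u,v=11]: 0101  = hex 5
Counterexample vector (row 0 .. row 15) = 1111000111110101
Output column grouped in 4s = 1111 0001 1111 0101 = 0xF1F5
Convert to decimal digit by digit (value = value*16 + digit):
  F -> 15
  15*16 + 1 = 241
  241*16 + 15 (F) = 3871
  3871*16 + 5 = 61941
Decimal = 61941

61941


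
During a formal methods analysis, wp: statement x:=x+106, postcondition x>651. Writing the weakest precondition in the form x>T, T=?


Formula: wp(x:=E, P) = P[E/x] (substitute E for x in postcondition)
Step 1: Postcondition: x>651
Step 2: Substitute x+106 for x: x+106>651
Step 3: Solve for x: x > 651-106 = 545

545


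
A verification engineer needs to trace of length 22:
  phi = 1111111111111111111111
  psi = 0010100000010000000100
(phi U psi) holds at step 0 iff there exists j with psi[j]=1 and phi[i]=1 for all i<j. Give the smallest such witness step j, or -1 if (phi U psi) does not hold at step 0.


(phi U psi) at 0: need smallest j with psi[j]=1 and phi[i]=1 for all i in [0,j).
Scan from step 0:
  step 0: phi=1, psi=0 -> continue
  step 1: phi=1, psi=0 -> continue
  step 2: psi=1 and phi held for [0,2) -> witness found
Witness step = 2

2


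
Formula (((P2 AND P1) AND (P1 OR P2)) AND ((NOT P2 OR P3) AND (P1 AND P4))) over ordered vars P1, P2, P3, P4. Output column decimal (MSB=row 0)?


Formula: (((P2 AND P1) AND (P1 OR P2)) AND ((NOT P2 OR P3) AND (P1 AND P4))) over P1, P2, P3, P4 (16 rows)
Evaluate each row (bits = P1,P2,P3,P4, MSB first):
  row 0 [0000]: (((0 AND 0) AND (0 OR 0)) AND ((NOT 0 OR 0) AND (0 AND 0))) -> 0
  row 1 [0001]: (((0 AND 0) AND (0 OR 0)) AND ((NOT 0 OR 0) AND (0 AND 1))) -> 0
  row 2 [0010]: (((0 AND 0) AND (0 OR 0)) AND ((NOT 0 OR 1) AND (0 AND 0))) -> 0
  row 3 [0011]: (((0 AND 0) AND (0 OR 0)) AND ((NOT 0 OR 1) AND (0 AND 1))) -> 0
  row 4 [0100]: (((1 AND 0) AND (0 OR 1)) AND ((NOT 1 OR 0) AND (0 AND 0))) -> 0
  row 5 [0101]: (((1 AND 0) AND (0 OR 1)) AND ((NOT 1 OR 0) AND (0 AND 1))) -> 0
  row 6 [0110]: (((1 AND 0) AND (0 OR 1)) AND ((NOT 1 OR 1) AND (0 AND 0))) -> 0
  row 7 [0111]: (((1 AND 0) AND (0 OR 1)) AND ((NOT 1 OR 1) AND (0 AND 1))) -> 0
  row 8 [1000]: (((0 AND 1) AND (1 OR 0)) AND ((NOT 0 OR 0) AND (1 AND 0))) -> 0
  row 9 [1001]: (((0 AND 1) AND (1 OR 0)) AND ((NOT 0 OR 0) AND (1 AND 1))) -> 0
  row 10 [1010]: (((0 AND 1) AND (1 OR 0)) AND ((NOT 0 OR 1) AND (1 AND 0))) -> 0
  row 11 [1011]: (((0 AND 1) AND (1 OR 0)) AND ((NOT 0 OR 1) AND (1 AND 1))) -> 0
  row 12 [1100]: (((1 AND 1) AND (1 OR 1)) AND ((NOT 1 OR 0) AND (1 AND 0))) -> 0
  row 13 [1101]: (((1 AND 1) AND (1 OR 1)) AND ((NOT 1 OR 0) AND (1 AND 1))) -> 0
  row 14 [1110]: (((1 AND 1) AND (1 OR 1)) AND ((NOT 1 OR 1) AND (1 AND 0))) -> 0
  row 15 [1111]: (((1 AND 1) AND (1 OR 1)) AND ((NOT 1 OR 1) AND (1 AND 1))) -> 1
Full result column, 4 rows per line (P1,P2 fixed per line; P3,P4 runs 00..11 left to right):
  rows 0-3 [P1,P2=00]: 0000  = hex 0
  rows 4-7 [P1,P2=01]: 0000  = hex 0
  rows 8-11 [P1,P2=10]: 0000  = hex 0
  rows 12-15 [P1,P2=11]: 0001  = hex 1
Output column (row 0 .. row 15) = 0000000000000001
Output column grouped in 4s = 0000 0000 0000 0001 = 0x0001
Convert to decimal digit by digit (value = value*16 + digit):
  0 -> 0
  0*16 + 0 = 0
  0*16 + 0 = 0
  0*16 + 1 = 1
Decimal = 1

1


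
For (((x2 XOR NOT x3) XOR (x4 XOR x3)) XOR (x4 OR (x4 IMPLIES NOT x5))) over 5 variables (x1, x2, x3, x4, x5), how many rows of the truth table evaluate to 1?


Formula: (((x2 XOR NOT x3) XOR (x4 XOR x3)) XOR (x4 OR (x4 IMPLIES NOT x5))) over 5 vars (32 rows)
Evaluate each row (x1, x2, x3, x4, x5 as bits, MSB first):
  row 0 [00000]: (((0 XOR NOT 0) XOR (0 XOR 0)) XOR (0 OR (0 IMPLIES NOT 0))) -> 0
  row 1 [00001]: (((0 XOR NOT 0) XOR (0 XOR 0)) XOR (0 OR (0 IMPLIES NOT 1))) -> 0
  row 2 [00010]: (((0 XOR NOT 0) XOR (1 XOR 0)) XOR (1 OR (1 IMPLIES NOT 0))) -> 1
  row 3 [00011]: (((0 XOR NOT 0) XOR (1 XOR 0)) XOR (1 OR (1 IMPLIES NOT 1))) -> 1
  row 4 [00100]: (((0 XOR NOT 1) XOR (0 XOR 1)) XOR (0 OR (0 IMPLIES NOT 0))) -> 0
  row 5 [00101]: (((0 XOR NOT 1) XOR (0 XOR 1)) XOR (0 OR (0 IMPLIES NOT 1))) -> 0
  row 6 [00110]: (((0 XOR NOT 1) XOR (1 XOR 1)) XOR (1 OR (1 IMPLIES NOT 0))) -> 1
  row 7 [00111]: (((0 XOR NOT 1) XOR (1 XOR 1)) XOR (1 OR (1 IMPLIES NOT 1))) -> 1
  row 8 [01000]: (((1 XOR NOT 0) XOR (0 XOR 0)) XOR (0 OR (0 IMPLIES NOT 0))) -> 1
  row 9 [01001]: (((1 XOR NOT 0) XOR (0 XOR 0)) XOR (0 OR (0 IMPLIES NOT 1))) -> 1
  row 10 [01010]: (((1 XOR NOT 0) XOR (1 XOR 0)) XOR (1 OR (1 IMPLIES NOT 0))) -> 0
  row 11 [01011]: (((1 XOR NOT 0) XOR (1 XOR 0)) XOR (1 OR (1 IMPLIES NOT 1))) -> 0
  row 12 [01100]: (((1 XOR NOT 1) XOR (0 XOR 1)) XOR (0 OR (0 IMPLIES NOT 0))) -> 1
  row 13 [01101]: (((1 XOR NOT 1) XOR (0 XOR 1)) XOR (0 OR (0 IMPLIES NOT 1))) -> 1
  row 14 [01110]: (((1 XOR NOT 1) XOR (1 XOR 1)) XOR (1 OR (1 IMPLIES NOT 0))) -> 0
  row 15 [01111]: (((1 XOR NOT 1) XOR (1 XOR 1)) XOR (1 OR (1 IMPLIES NOT 1))) -> 0
  row 16 [10000]: (((0 XOR NOT 0) XOR (0 XOR 0)) XOR (0 OR (0 IMPLIES NOT 0))) -> 0
  row 17 [10001]: (((0 XOR NOT 0) XOR (0 XOR 0)) XOR (0 OR (0 IMPLIES NOT 1))) -> 0
  row 18 [10010]: (((0 XOR NOT 0) XOR (1 XOR 0)) XOR (1 OR (1 IMPLIES NOT 0))) -> 1
  row 19 [10011]: (((0 XOR NOT 0) XOR (1 XOR 0)) XOR (1 OR (1 IMPLIES NOT 1))) -> 1
  row 20 [10100]: (((0 XOR NOT 1) XOR (0 XOR 1)) XOR (0 OR (0 IMPLIES NOT 0))) -> 0
  row 21 [10101]: (((0 XOR NOT 1) XOR (0 XOR 1)) XOR (0 OR (0 IMPLIES NOT 1))) -> 0
  row 22 [10110]: (((0 XOR NOT 1) XOR (1 XOR 1)) XOR (1 OR (1 IMPLIES NOT 0))) -> 1
  row 23 [10111]: (((0 XOR NOT 1) XOR (1 XOR 1)) XOR (1 OR (1 IMPLIES NOT 1))) -> 1
  row 24 [11000]: (((1 XOR NOT 0) XOR (0 XOR 0)) XOR (0 OR (0 IMPLIES NOT 0))) -> 1
  row 25 [11001]: (((1 XOR NOT 0) XOR (0 XOR 0)) XOR (0 OR (0 IMPLIES NOT 1))) -> 1
  row 26 [11010]: (((1 XOR NOT 0) XOR (1 XOR 0)) XOR (1 OR (1 IMPLIES NOT 0))) -> 0
  row 27 [11011]: (((1 XOR NOT 0) XOR (1 XOR 0)) XOR (1 OR (1 IMPLIES NOT 1))) -> 0
  row 28 [11100]: (((1 XOR NOT 1) XOR (0 XOR 1)) XOR (0 OR (0 IMPLIES NOT 0))) -> 1
  row 29 [11101]: (((1 XOR NOT 1) XOR (0 XOR 1)) XOR (0 OR (0 IMPLIES NOT 1))) -> 1
  row 30 [11110]: (((1 XOR NOT 1) XOR (1 XOR 1)) XOR (1 OR (1 IMPLIES NOT 0))) -> 0
  row 31 [11111]: (((1 XOR NOT 1) XOR (1 XOR 1)) XOR (1 OR (1 IMPLIES NOT 1))) -> 0
Full result column, 8 rows per line (x1,x2 fixed per line; x3,x4,x5 runs 000..111 left to right):
  rows 0-7 [x1,x2=00]: 00110011  (ones: 4)
  rows 8-15 [x1,x2=01]: 11001100  (ones: 4)
  rows 16-23 [x1,x2=10]: 00110011  (ones: 4)
  rows 24-31 [x1,x2=11]: 11001100  (ones: 4)
Count of 1-rows = 4+4+4+4 = 16

16


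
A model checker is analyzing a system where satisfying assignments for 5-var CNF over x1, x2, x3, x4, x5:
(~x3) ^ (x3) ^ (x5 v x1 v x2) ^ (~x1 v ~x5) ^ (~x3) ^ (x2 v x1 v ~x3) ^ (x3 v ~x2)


CNF with 7 clauses over 5 vars (32 assignments).
An assignment satisfies CNF iff every clause has >=1 true literal.
Check each row (bits = x1,x2,x3,x4,x5; clause T/F shown):
  row 0 [00000]: clauses=TFFTTTT -> 0
  row 1 [00001]: clauses=TFTTTTT -> 0
  row 2 [00010]: clauses=TFFTTTT -> 0
  row 3 [00011]: clauses=TFTTTTT -> 0
  row 4 [00100]: clauses=FTFTFFT -> 0
  row 5 [00101]: clauses=FTTTFFT -> 0
  row 6 [00110]: clauses=FTFTFFT -> 0
  row 7 [00111]: clauses=FTTTFFT -> 0
  row 8 [01000]: clauses=TFTTTTF -> 0
  row 9 [01001]: clauses=TFTTTTF -> 0
  row 10 [01010]: clauses=TFTTTTF -> 0
  row 11 [01011]: clauses=TFTTTTF -> 0
  row 12 [01100]: clauses=FTTTFTT -> 0
  row 13 [01101]: clauses=FTTTFTT -> 0
  row 14 [01110]: clauses=FTTTFTT -> 0
  row 15 [01111]: clauses=FTTTFTT -> 0
  row 16 [10000]: clauses=TFTTTTT -> 0
  row 17 [10001]: clauses=TFTFTTT -> 0
  row 18 [10010]: clauses=TFTTTTT -> 0
  row 19 [10011]: clauses=TFTFTTT -> 0
  row 20 [10100]: clauses=FTTTFTT -> 0
  row 21 [10101]: clauses=FTTFFTT -> 0
  row 22 [10110]: clauses=FTTTFTT -> 0
  row 23 [10111]: clauses=FTTFFTT -> 0
  row 24 [11000]: clauses=TFTTTTF -> 0
  row 25 [11001]: clauses=TFTFTTF -> 0
  row 26 [11010]: clauses=TFTTTTF -> 0
  row 27 [11011]: clauses=TFTFTTF -> 0
  row 28 [11100]: clauses=FTTTFTT -> 0
  row 29 [11101]: clauses=FTTFFTT -> 0
  row 30 [11110]: clauses=FTTTFTT -> 0
  row 31 [11111]: clauses=FTTFFTT -> 0
Full result column, 8 rows per line (x1,x2 fixed per line; x3,x4,x5 runs 000..111 left to right):
  rows 0-7 [x1,x2=00]: 00000000  (ones: 0)
  rows 8-15 [x1,x2=01]: 00000000  (ones: 0)
  rows 16-23 [x1,x2=10]: 00000000  (ones: 0)
  rows 24-31 [x1,x2=11]: 00000000  (ones: 0)
Satisfying assignments = 0+0+0+0 = 0

0


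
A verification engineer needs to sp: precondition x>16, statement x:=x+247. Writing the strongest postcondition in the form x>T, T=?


Formula: sp(P, x:=E) = exists old_x. (x = E[old_x/x]) AND P[old_x/x] (old_x is the value of x before the assignment; eliminate old_x by solving x = E[old_x/x] for old_x)
Step 1: Precondition P: x>16, i.e. old_x > 16
Step 2: Assignment gives x = old_x + 247, so old_x = x - 247
Step 3: Substitute into P: x - 247 > 16
Step 4: Simplify: x > 16+247 = 263

263
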